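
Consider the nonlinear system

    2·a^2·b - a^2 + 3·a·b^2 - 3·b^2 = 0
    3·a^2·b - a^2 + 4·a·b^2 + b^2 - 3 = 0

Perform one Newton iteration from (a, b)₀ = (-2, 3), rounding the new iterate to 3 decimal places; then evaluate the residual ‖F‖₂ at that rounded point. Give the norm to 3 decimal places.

1113.369

At (-2, 3): F = (-61.000, -34.000).
Jacobian J = [[4·a·b - 2·a + 3·b^2, 2·a^2 + 6·a·b - 6·b], [6·a·b - 2·a + 4·b^2, 3·a^2 + 8·a·b + 2·b]].
At the point, J = [[7.000, -46.000], [4.000, -30.000]] (det J = -26.000).
Solving J·Δ = −F gives Δ = (10.231, 0.231).
Then the next iterate is (a, b)₁ = (8.231, 3.231).
Re-evaluating at (8.231, 3.231): F = (596.50807, 940.09008), so ‖F‖₂ = 1113.369.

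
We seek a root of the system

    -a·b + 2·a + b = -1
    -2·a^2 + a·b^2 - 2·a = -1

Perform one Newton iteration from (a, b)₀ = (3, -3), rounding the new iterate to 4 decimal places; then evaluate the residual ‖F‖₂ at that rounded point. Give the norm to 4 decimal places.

2.6638

At (3, -3): F = (13.0000, 4.0000).
Jacobian J = [[-b + 2, -a + 1], [-4·a + b^2 - 2, 2·a·b]].
At the point, J = [[5.0000, -2.0000], [-5.0000, -18.0000]] (det J = -100.0000).
Solving J·Δ = −F gives Δ = (-2.2600, 0.8500).
Then the next iterate is (a, b)₁ = (0.7400, -2.1500).
Re-evaluating at (0.7400, -2.1500): F = (1.9210, 1.845450), so ‖F‖₂ = 2.6638.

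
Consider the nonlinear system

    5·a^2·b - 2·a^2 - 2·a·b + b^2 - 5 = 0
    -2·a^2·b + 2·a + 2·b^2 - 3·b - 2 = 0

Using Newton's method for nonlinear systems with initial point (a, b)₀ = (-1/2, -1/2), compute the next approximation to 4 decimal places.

At (-1/2, -1/2): F = (-6.3750, -0.7500).
Jacobian J = [[10·a·b - 4·a - 2·b, 5·a^2 - 2·a + 2·b], [-4·a·b + 2, -2·a^2 + 4·b - 3]].
At the point, J = [[5.5000, 1.2500], [1.0000, -5.5000]] (det J = -31.5000).
Solving J·Δ = −F gives Δ = (1.1429, 0.0714).
Then the next iterate is (a, b)₁ = (0.6429, -0.4286).

(0.6429, -0.4286)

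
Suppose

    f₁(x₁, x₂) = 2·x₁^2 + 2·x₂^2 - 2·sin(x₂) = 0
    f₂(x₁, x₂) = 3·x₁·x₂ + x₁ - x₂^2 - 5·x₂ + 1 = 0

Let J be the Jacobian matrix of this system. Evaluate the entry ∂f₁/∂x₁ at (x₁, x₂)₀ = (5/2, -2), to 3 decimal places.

10.000

∂f₁/∂x₁ = 4·x₁.
At (5/2, -2) this is 10.000.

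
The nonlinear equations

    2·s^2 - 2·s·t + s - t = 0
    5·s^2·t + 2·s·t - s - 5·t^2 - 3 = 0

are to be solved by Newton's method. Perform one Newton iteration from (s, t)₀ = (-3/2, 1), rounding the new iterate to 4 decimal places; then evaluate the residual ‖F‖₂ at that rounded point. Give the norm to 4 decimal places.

4.9329

At (-3/2, 1): F = (5.0000, 1.7500).
Jacobian J = [[4·s - 2·t + 1, -2·s - 1], [10·s·t + 2·t - 1, 5·s^2 + 2·s - 10·t]].
At the point, J = [[-7.0000, 2.0000], [-14.0000, -1.7500]] (det J = 40.2500).
Solving J·Δ = −F gives Δ = (0.3043, -1.4348).
Then the next iterate is (s, t)₁ = (-1.1957, -0.4348).
Re-evaluating at (-1.1957, -0.4348): F = (1.058716, -4.817939), so ‖F‖₂ = 4.9329.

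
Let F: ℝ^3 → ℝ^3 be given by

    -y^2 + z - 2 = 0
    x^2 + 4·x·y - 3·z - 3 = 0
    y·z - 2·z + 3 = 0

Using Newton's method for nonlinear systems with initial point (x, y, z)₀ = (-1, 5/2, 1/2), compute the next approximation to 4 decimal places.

(-2.0469, 0.1250, -3.6250)

At (-1, 5/2, 1/2): F = (-7.7500, -13.5000, 3.2500).
Jacobian J = [[0, -2·y, 1], [2·x + 4·y, 4·x, -3], [0, z, y - 2]].
At the point, J = [[0.0000, -5.0000, 1.0000], [8.0000, -4.0000, -3.0000], [0.0000, 0.5000, 0.5000]] (det J = 24.0000).
Solving J·Δ = −F gives Δ = (-1.0469, -2.3750, -4.1250).
Then the next iterate is (x, y, z)₁ = (-2.0469, 0.1250, -3.6250).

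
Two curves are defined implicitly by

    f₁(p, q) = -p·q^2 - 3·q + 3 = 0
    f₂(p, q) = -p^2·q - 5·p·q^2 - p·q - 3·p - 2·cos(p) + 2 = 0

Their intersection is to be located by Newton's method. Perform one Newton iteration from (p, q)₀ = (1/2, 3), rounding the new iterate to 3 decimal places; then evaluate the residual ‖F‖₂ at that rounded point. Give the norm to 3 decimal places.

At (1/2, 3): F = (-10.500, -26.00517).
Jacobian J = [[-q^2, -2·p·q - 3], [-2·p·q - 5·q^2 - q + 2·sin(p) - 3, -p^2 - 10·p·q - p]].
At the point, J = [[-9.000, -6.000], [-53.04115, -15.750]] (det J = -176.49689).
Solving J·Δ = −F gives Δ = (0.053, -1.829).
Then the next iterate is (p, q)₁ = (0.553, 1.171).
Re-evaluating at (0.553, 1.171): F = (-1.27130, -6.15805), so ‖F‖₂ = 6.288.

6.288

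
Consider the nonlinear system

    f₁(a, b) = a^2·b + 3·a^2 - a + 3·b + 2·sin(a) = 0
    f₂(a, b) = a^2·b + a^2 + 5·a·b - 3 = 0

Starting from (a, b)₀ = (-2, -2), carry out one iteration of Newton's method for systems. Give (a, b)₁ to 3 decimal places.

(-0.960, -0.874)

At (-2, -2): F = (-1.81859, 13.000).
Jacobian J = [[2·a·b + 6·a + 2·cos(a) - 1, a^2 + 3], [2·a·b + 2·a + 5·b, a^2 + 5·a]].
At the point, J = [[-5.83229, 7.000], [-6.000, -6.000]] (det J = 76.99376).
Solving J·Δ = −F gives Δ = (1.040, 1.126).
Then the next iterate is (a, b)₁ = (-0.960, -0.874).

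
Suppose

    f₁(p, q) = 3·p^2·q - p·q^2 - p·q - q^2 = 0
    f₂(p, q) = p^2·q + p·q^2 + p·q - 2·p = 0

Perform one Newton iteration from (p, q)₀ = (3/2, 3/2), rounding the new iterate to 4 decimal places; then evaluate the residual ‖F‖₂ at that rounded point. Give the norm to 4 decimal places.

1.6379

At (3/2, 3/2): F = (2.2500, 6.0000).
Jacobian J = [[6·p·q - q^2 - q, 3·p^2 - 2·p·q - p - 2·q], [2·p·q + q^2 + q - 2, p^2 + 2·p·q + p]].
At the point, J = [[9.7500, -2.2500], [6.2500, 8.2500]] (det J = 94.5000).
Solving J·Δ = −F gives Δ = (-0.3393, -0.4702).
Then the next iterate is (p, q)₁ = (1.1607, 1.0298).
Re-evaluating at (1.1607, 1.0298): F = (0.675430, 1.492169), so ‖F‖₂ = 1.6379.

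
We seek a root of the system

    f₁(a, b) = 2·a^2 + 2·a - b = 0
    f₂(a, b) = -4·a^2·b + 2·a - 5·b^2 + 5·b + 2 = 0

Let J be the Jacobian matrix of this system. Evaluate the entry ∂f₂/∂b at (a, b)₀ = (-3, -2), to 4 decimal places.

∂f₂/∂b = -4·a^2 - 10·b + 5.
At (-3, -2) this is -11.0000.

-11.0000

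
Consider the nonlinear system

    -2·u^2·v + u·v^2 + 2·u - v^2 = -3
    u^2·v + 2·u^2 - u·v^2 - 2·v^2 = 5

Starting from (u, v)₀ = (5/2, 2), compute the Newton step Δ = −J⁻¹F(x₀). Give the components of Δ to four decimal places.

At (5/2, 2): F = (-11.0000, 2.0000).
Jacobian J = [[-4·u·v + v^2 + 2, -2·u^2 + 2·u·v - 2·v], [2·u·v + 4·u - v^2, u^2 - 2·u·v - 4·v]].
At the point, J = [[-14.0000, -6.5000], [16.0000, -11.7500]] (det J = 268.5000).
Solving J·Δ = −F gives Δ = (-0.5298, -0.5512).

(-0.5298, -0.5512)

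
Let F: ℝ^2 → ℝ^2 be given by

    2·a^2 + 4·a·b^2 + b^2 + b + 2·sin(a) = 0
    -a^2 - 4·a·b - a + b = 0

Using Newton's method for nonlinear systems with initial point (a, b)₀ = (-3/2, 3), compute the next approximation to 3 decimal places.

(2.434, 5.726)

At (-3/2, 3): F = (-39.49499, 20.250).
Jacobian J = [[4·a + 4·b^2 + 2·cos(a), 8·a·b + 2·b + 1], [-2·a - 4·b - 1, -4·a + 1]].
At the point, J = [[30.14147, -29.000], [-10.000, 7.000]] (det J = -79.00968).
Solving J·Δ = −F gives Δ = (3.934, 2.726).
Then the next iterate is (a, b)₁ = (2.434, 5.726).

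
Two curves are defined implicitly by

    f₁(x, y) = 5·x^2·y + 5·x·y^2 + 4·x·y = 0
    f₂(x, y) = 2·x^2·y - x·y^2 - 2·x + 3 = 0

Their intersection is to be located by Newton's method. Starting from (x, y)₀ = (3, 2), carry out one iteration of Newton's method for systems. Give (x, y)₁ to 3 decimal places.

(2.105, 1.186)

At (3, 2): F = (174.000, 21.000).
Jacobian J = [[10·x·y + 5·y^2 + 4·y, 5·x^2 + 10·x·y + 4·x], [4·x·y - y^2 - 2, 2·x^2 - 2·x·y]].
At the point, J = [[88.000, 117.000], [18.000, 6.000]] (det J = -1578.000).
Solving J·Δ = −F gives Δ = (-0.895, -0.814).
Then the next iterate is (x, y)₁ = (2.105, 1.186).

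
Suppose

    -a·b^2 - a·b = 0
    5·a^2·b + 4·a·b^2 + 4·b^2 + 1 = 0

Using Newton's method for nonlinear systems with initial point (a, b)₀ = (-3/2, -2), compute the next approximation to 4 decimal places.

(-1.0549, -1.5312)

At (-3/2, -2): F = (3.0000, -29.5000).
Jacobian J = [[-b^2 - b, -2·a·b - a], [10·a·b + 4·b^2, 5·a^2 + 8·a·b + 8·b]].
At the point, J = [[-2.0000, -4.5000], [46.0000, 19.2500]] (det J = 168.5000).
Solving J·Δ = −F gives Δ = (0.4451, 0.4688).
Then the next iterate is (a, b)₁ = (-1.0549, -1.5312).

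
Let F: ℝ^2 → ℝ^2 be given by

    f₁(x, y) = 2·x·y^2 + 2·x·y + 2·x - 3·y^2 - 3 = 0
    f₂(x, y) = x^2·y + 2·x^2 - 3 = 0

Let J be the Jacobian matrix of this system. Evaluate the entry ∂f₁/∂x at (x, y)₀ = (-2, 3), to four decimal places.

∂f₁/∂x = 2·y^2 + 2·y + 2.
At (-2, 3) this is 26.0000.

26.0000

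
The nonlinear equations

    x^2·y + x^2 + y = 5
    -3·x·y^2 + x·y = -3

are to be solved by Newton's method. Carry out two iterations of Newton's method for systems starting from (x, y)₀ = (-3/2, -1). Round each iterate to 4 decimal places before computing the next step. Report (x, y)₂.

(-2.7895, 0.4491)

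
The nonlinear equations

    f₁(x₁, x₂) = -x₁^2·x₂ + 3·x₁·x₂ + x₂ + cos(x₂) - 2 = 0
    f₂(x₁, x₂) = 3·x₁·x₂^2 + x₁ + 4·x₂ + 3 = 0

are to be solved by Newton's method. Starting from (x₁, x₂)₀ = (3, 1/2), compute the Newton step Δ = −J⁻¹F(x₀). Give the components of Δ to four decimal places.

(-0.6578, -0.6999)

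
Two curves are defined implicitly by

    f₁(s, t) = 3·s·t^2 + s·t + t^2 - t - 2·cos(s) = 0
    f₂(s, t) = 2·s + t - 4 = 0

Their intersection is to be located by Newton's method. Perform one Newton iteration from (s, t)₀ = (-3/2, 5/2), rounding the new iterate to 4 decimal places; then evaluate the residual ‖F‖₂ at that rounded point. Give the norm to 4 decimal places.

19.2363

At (-3/2, 5/2): F = (-28.266474, -4.5000).
Jacobian J = [[3·t^2 + t + 2·sin(s), 6·s·t + s + 2·t - 1], [2, 1]].
At the point, J = [[19.255010, -20.0000], [2.0000, 1.0000]] (det J = 59.255010).
Solving J·Δ = −F gives Δ = (1.9959, 0.5082).
Then the next iterate is (s, t)₁ = (0.4959, 3.0082).
Re-evaluating at (0.4959, 3.0082): F = (19.236347, 0.0000), so ‖F‖₂ = 19.2363.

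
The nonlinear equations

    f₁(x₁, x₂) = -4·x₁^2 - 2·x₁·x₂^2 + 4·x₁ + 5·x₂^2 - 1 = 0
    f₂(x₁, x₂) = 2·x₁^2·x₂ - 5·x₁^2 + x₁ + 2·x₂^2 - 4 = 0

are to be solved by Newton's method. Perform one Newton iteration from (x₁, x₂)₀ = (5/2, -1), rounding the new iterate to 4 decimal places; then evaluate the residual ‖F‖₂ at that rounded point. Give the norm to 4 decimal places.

12.8249

At (5/2, -1): F = (-16.0000, -43.2500).
Jacobian J = [[-8·x₁ - 2·x₂^2 + 4, -4·x₁·x₂ + 10·x₂], [4·x₁·x₂ - 10·x₁ + 1, 2·x₁^2 + 4·x₂]].
At the point, J = [[-18.0000, 0.0000], [-34.0000, 8.5000]] (det J = -153.0000).
Solving J·Δ = −F gives Δ = (-0.8889, 1.5327).
Then the next iterate is (x₁, x₂)₁ = (1.6111, 0.5327).
Re-evaluating at (1.6111, 0.5327): F = (-4.433688, -12.034179), so ‖F‖₂ = 12.8249.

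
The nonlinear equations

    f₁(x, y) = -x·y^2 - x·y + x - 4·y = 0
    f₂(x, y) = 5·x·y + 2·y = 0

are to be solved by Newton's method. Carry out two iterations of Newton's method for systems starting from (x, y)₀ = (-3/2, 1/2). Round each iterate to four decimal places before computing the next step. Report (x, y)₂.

(-1.4174, -3.7538)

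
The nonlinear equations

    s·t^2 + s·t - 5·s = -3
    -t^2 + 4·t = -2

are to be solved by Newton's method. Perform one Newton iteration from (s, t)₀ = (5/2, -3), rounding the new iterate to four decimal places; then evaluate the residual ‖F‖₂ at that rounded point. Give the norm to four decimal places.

At (5/2, -3): F = (5.5000, -19.0000).
Jacobian J = [[t^2 + t - 5, 2·s·t + s], [0, -2·t + 4]].
At the point, J = [[1.0000, -12.5000], [0.0000, 10.0000]] (det J = 10.0000).
Solving J·Δ = −F gives Δ = (18.2500, 1.9000).
Then the next iterate is (s, t)₁ = (20.7500, -1.1000).
Re-evaluating at (20.7500, -1.1000): F = (-98.4675, -3.6100), so ‖F‖₂ = 98.5337.

98.5337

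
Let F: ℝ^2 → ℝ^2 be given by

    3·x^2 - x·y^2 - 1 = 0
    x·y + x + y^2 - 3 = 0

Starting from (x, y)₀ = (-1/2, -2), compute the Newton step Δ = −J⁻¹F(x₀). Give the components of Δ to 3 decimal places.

(0.165, 0.297)

At (-1/2, -2): F = (1.750, 1.500).
Jacobian J = [[6·x - y^2, -2·x·y], [y + 1, x + 2·y]].
At the point, J = [[-7.000, -2.000], [-1.000, -4.500]] (det J = 29.500).
Solving J·Δ = −F gives Δ = (0.165, 0.297).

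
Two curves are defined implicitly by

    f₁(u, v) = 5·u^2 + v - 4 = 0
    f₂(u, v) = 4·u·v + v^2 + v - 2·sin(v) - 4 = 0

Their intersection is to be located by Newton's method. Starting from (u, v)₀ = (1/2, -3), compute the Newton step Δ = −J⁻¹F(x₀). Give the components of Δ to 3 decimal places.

At (1/2, -3): F = (-5.750, -3.71776).
Jacobian J = [[10·u, 1], [4·v, 4·u + 2·v - 2·cos(v) + 1]].
At the point, J = [[5.000, 1.000], [-12.000, -1.02002]] (det J = 6.89992).
Solving J·Δ = −F gives Δ = (-1.389, 12.694).

(-1.389, 12.694)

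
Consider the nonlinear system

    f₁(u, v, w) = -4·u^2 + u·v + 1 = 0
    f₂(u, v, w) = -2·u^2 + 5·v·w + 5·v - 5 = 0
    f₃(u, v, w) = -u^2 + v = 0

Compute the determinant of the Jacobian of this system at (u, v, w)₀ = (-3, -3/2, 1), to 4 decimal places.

303.7500

J = [[-8·u + v, u, 0], [-4·u, 5·w + 5, 5·v], [-2·u, 1, 0]].
At the point, J = [[22.5000, -3.0000, 0.0000], [12.0000, 10.0000, -7.5000], [6.0000, 1.0000, 0.0000]].
det J = 303.7500.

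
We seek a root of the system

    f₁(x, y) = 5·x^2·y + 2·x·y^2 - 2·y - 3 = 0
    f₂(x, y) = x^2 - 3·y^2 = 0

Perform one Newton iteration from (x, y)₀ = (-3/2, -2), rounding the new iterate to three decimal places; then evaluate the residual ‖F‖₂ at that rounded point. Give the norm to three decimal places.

10.684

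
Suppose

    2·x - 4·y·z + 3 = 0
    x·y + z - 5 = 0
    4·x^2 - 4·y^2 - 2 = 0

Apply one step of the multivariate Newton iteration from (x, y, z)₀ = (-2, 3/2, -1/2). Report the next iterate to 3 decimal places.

At (-2, 3/2, -1/2): F = (2.000, -8.500, 5.000).
Jacobian J = [[2, -4·z, -4·y], [y, x, 1], [8·x, -8·y, 0]].
At the point, J = [[2.000, 2.000, -6.000], [1.500, -2.000, 1.000], [-16.000, -12.000, 0.000]] (det J = 292.000).
Solving J·Δ = −F gives Δ = (2.185, -2.497, 0.229).
Then the next iterate is (x, y, z)₁ = (0.185, -0.997, -0.271).

(0.185, -0.997, -0.271)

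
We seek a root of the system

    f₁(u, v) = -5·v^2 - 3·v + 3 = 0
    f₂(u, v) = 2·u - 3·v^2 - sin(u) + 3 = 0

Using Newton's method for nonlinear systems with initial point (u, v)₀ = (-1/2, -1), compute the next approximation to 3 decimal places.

(0.727, -1.143)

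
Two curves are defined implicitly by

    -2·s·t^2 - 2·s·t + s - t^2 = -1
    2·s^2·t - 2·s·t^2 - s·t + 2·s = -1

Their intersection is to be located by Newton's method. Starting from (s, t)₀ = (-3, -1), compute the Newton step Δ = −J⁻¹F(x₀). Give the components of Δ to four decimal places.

At (-3, -1): F = (-3.0000, -20.0000).
Jacobian J = [[-2·t^2 - 2·t + 1, -4·s·t - 2·s - 2·t], [4·s·t - 2·t^2 - t + 2, 2·s^2 - 4·s·t - s]].
At the point, J = [[1.0000, -4.0000], [13.0000, 9.0000]] (det J = 61.0000).
Solving J·Δ = −F gives Δ = (1.7541, -0.3115).

(1.7541, -0.3115)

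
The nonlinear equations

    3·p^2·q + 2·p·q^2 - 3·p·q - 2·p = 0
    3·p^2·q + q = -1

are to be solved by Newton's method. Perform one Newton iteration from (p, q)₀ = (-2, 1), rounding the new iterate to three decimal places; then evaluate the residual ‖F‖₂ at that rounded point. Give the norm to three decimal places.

At (-2, 1): F = (18.000, 14.000).
Jacobian J = [[6·p·q + 2·q^2 - 3·q - 2, 3·p^2 + 4·p·q - 3·p], [6·p·q, 3·p^2 + 1]].
At the point, J = [[-15.000, 10.000], [-12.000, 13.000]] (det J = -75.000).
Solving J·Δ = −F gives Δ = (1.253, 0.080).
Then the next iterate is (p, q)₁ = (-0.747, 1.080).
Re-evaluating at (-0.747, 1.080): F = (3.97963, 3.88795), so ‖F‖₂ = 5.564.

5.564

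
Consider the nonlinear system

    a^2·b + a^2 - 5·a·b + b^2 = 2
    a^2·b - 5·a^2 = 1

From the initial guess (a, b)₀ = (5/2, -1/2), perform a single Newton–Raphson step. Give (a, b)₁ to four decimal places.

At (5/2, -1/2): F = (7.6250, -35.3750).
Jacobian J = [[2·a·b + 2·a - 5·b, a^2 - 5·a + 2·b], [2·a·b - 10·a, a^2]].
At the point, J = [[5.0000, -7.2500], [-27.5000, 6.2500]] (det J = -168.1250).
Solving J·Δ = −F gives Δ = (-1.2420, 0.1952).
Then the next iterate is (a, b)₁ = (1.2580, -0.3048).

(1.2580, -0.3048)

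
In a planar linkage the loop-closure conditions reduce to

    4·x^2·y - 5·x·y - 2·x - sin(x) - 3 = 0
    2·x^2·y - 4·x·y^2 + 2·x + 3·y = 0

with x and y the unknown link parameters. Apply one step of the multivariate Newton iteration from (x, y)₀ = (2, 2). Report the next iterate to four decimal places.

At (2, 2): F = (4.090703, -6.0000).
Jacobian J = [[8·x·y - 5·y - cos(x) - 2, 4·x^2 - 5·x], [4·x·y - 4·y^2 + 2, 2·x^2 - 8·x·y + 3]].
At the point, J = [[20.416147, 6.0000], [2.0000, -21.0000]] (det J = -440.739084).
Solving J·Δ = −F gives Δ = (-0.1132, -0.2965).
Then the next iterate is (x, y)₁ = (1.8868, 1.7035).

(1.8868, 1.7035)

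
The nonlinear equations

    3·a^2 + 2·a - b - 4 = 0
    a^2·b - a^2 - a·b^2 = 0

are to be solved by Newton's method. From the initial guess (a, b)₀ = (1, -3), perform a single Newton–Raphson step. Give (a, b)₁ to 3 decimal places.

(0.615, -2.077)

At (1, -3): F = (4.000, -13.000).
Jacobian J = [[6·a + 2, -1], [2·a·b - 2·a - b^2, a^2 - 2·a·b]].
At the point, J = [[8.000, -1.000], [-17.000, 7.000]] (det J = 39.000).
Solving J·Δ = −F gives Δ = (-0.385, 0.923).
Then the next iterate is (a, b)₁ = (0.615, -2.077).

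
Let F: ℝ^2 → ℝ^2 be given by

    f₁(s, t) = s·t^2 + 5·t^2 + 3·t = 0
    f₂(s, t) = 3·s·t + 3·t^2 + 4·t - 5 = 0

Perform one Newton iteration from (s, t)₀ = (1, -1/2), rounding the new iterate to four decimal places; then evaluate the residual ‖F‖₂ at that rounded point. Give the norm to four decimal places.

At (1, -1/2): F = (0.0000, -7.7500).
Jacobian J = [[t^2, 2·s·t + 10·t + 3], [3·t, 3·s + 6·t + 4]].
At the point, J = [[0.2500, -3.0000], [-1.5000, 4.0000]] (det J = -3.5000).
Solving J·Δ = −F gives Δ = (-6.6429, -0.5536).
Then the next iterate is (s, t)₁ = (-5.6429, -1.0536).
Re-evaluating at (-5.6429, -1.0536): F = (-3.874466, 11.951897), so ‖F‖₂ = 12.5642.

12.5642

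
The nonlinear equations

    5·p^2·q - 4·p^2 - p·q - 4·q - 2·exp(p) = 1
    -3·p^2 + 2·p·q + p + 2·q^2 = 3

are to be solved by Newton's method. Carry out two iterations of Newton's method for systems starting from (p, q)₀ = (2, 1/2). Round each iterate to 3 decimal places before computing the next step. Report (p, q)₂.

(2.325, 1.983)

At (2, 1/2): F = (-24.77811, -10.500).
Jacobian J = [[10·p·q - 8·p - q - 2·exp(p), 5·p^2 - p - 4], [-6·p + 2·q + 1, 2·p + 4·q]].
At the point, J = [[-21.27811, 14.000], [-10.000, 6.000]] (det J = 12.33133).
Solving J·Δ = −F gives Δ = (0.135, 1.976).
Then the next iterate is (p, q)₁ = (2.135, 2.476).
Round to (2.135, 2.476) and repeat: F = (5.09357, 8.29400), J = [[16.39251, 16.65612], [-6.858, 14.174]].
Δ = (0.190, -0.493), so (p, q)₂ = (2.325, 1.983).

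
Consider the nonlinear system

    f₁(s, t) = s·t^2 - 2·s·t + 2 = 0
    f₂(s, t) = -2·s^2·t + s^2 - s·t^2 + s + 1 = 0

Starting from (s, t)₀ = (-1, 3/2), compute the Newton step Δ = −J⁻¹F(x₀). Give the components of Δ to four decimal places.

(-1.5000, 3.8750)

At (-1, 3/2): F = (2.7500, 0.2500).
Jacobian J = [[t^2 - 2·t, 2·s·t - 2·s], [-4·s·t + 2·s - t^2 + 1, -2·s^2 - 2·s·t]].
At the point, J = [[-0.7500, -1.0000], [2.7500, 1.0000]] (det J = 2.0000).
Solving J·Δ = −F gives Δ = (-1.5000, 3.8750).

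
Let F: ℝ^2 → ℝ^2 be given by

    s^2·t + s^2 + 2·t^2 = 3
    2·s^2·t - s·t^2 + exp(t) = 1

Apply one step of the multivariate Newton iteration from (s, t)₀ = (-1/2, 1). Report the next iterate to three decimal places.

At (-1/2, 1): F = (-0.500, 2.71828).
Jacobian J = [[2·s·t + 2·s, s^2 + 4·t], [4·s·t - t^2, 2·s^2 - 2·s·t + exp(t)]].
At the point, J = [[-2.000, 4.250], [-3.000, 4.21828]] (det J = 4.31344).
Solving J·Δ = −F gives Δ = (3.167, 1.608).
Then the next iterate is (s, t)₁ = (2.667, 2.608).

(2.667, 2.608)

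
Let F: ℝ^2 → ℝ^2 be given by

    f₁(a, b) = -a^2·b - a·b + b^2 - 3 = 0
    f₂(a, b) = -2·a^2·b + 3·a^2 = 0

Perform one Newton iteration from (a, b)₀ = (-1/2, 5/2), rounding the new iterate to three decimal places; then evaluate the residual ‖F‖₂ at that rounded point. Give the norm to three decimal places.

At (-1/2, 5/2): F = (3.875, -0.500).
Jacobian J = [[-2·a·b - b, -a^2 - a + 2·b], [-4·a·b + 6·a, -2·a^2]].
At the point, J = [[0.000, 5.250], [2.000, -0.500]] (det J = -10.500).
Solving J·Δ = −F gives Δ = (0.065, -0.738).
Then the next iterate is (a, b)₁ = (-0.435, 1.762).
Re-evaluating at (-0.435, 1.762): F = (0.53770, -0.09915), so ‖F‖₂ = 0.547.

0.547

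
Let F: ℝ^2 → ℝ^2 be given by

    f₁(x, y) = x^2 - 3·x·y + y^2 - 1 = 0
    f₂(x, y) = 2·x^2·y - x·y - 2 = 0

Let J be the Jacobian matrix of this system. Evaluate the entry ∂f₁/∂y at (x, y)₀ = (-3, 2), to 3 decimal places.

13.000

∂f₁/∂y = -3·x + 2·y.
At (-3, 2) this is 13.000.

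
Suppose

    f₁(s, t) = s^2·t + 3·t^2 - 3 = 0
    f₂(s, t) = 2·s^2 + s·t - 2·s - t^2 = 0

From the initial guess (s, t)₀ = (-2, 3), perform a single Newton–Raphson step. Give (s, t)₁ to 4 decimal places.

(-1.1120, 1.8480)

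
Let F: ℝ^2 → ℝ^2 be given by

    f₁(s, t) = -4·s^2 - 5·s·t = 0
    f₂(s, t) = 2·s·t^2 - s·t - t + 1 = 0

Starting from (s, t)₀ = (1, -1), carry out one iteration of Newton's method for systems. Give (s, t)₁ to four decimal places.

At (1, -1): F = (1.0000, 5.0000).
Jacobian J = [[-8·s - 5·t, -5·s], [2·t^2 - t, 4·s·t - s - 1]].
At the point, J = [[-3.0000, -5.0000], [3.0000, -6.0000]] (det J = 33.0000).
Solving J·Δ = −F gives Δ = (-0.5758, 0.5455).
Then the next iterate is (s, t)₁ = (0.4242, -0.4545).

(0.4242, -0.4545)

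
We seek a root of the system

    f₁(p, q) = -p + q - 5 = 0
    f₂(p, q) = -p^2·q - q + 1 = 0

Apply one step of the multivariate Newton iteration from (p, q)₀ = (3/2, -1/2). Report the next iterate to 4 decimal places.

(-10.0000, -5.0000)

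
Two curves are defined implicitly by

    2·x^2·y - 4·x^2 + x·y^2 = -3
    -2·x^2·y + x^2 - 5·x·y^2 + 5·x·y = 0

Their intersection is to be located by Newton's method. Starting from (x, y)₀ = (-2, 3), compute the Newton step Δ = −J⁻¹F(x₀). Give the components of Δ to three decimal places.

(67.000, 15.000)

At (-2, 3): F = (-7.000, 40.000).
Jacobian J = [[4·x·y - 8·x + y^2, 2·x^2 + 2·x·y], [-4·x·y + 2·x - 5·y^2 + 5·y, -2·x^2 - 10·x·y + 5·x]].
At the point, J = [[1.000, -4.000], [-10.000, 42.000]] (det J = 2.000).
Solving J·Δ = −F gives Δ = (67.000, 15.000).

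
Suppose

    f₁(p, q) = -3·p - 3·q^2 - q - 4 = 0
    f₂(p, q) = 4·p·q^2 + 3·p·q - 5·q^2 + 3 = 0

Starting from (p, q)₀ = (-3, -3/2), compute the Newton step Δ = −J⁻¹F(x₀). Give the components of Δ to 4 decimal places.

(1.0093, 0.4097)

At (-3, -3/2): F = (-0.2500, -21.7500).
Jacobian J = [[-3, -6·q - 1], [4·q^2 + 3·q, 8·p·q + 3·p - 10·q]].
At the point, J = [[-3.0000, 8.0000], [4.5000, 42.0000]] (det J = -162.0000).
Solving J·Δ = −F gives Δ = (1.0093, 0.4097).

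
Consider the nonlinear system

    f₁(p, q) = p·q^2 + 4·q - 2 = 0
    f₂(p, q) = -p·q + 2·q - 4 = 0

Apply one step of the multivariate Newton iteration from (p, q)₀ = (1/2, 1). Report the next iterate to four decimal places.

At (1/2, 1): F = (2.5000, -2.5000).
Jacobian J = [[q^2, 2·p·q + 4], [-q, -p + 2]].
At the point, J = [[1.0000, 5.0000], [-1.0000, 1.5000]] (det J = 6.5000).
Solving J·Δ = −F gives Δ = (-2.5000, 0.0000).
Then the next iterate is (p, q)₁ = (-2.0000, 1.0000).

(-2.0000, 1.0000)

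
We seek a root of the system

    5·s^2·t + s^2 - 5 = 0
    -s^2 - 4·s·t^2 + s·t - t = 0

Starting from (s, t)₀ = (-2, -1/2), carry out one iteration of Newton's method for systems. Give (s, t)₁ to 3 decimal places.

(-0.871, -0.289)

At (-2, -1/2): F = (-11.000, -0.500).
Jacobian J = [[10·s·t + 2·s, 5·s^2], [-2·s - 4·t^2 + t, -8·s·t + s - 1]].
At the point, J = [[6.000, 20.000], [2.500, -11.000]] (det J = -116.000).
Solving J·Δ = −F gives Δ = (1.129, 0.211).
Then the next iterate is (s, t)₁ = (-0.871, -0.289).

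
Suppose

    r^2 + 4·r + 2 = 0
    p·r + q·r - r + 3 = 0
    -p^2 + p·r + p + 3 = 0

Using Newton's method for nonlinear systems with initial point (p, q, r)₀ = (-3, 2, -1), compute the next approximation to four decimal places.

(-1.7500, 4.7500, -0.5000)

At (-3, 2, -1): F = (-1.0000, 5.0000, -6.0000).
Jacobian J = [[0, 0, 2·r + 4], [r, r, p + q - 1], [-2·p + r + 1, 0, p]].
At the point, J = [[0.0000, 0.0000, 2.0000], [-1.0000, -1.0000, -2.0000], [6.0000, 0.0000, -3.0000]] (det J = 12.0000).
Solving J·Δ = −F gives Δ = (1.2500, 2.7500, 0.5000).
Then the next iterate is (p, q, r)₁ = (-1.7500, 4.7500, -0.5000).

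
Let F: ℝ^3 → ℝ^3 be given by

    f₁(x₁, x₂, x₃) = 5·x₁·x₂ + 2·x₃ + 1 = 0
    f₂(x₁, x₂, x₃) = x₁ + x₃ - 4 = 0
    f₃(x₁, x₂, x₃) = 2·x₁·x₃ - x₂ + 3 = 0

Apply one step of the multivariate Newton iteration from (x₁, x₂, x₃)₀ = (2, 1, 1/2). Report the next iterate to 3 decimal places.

(6.259, -1.778, -2.259)

At (2, 1, 1/2): F = (12.000, -1.500, 4.000).
Jacobian J = [[5·x₂, 5·x₁, 2], [1, 0, 1], [2·x₃, -1, 2·x₁]].
At the point, J = [[5.000, 10.000, 2.000], [1.000, 0.000, 1.000], [1.000, -1.000, 4.000]] (det J = -27.000).
Solving J·Δ = −F gives Δ = (4.259, -2.778, -2.759).
Then the next iterate is (x₁, x₂, x₃)₁ = (6.259, -1.778, -2.259).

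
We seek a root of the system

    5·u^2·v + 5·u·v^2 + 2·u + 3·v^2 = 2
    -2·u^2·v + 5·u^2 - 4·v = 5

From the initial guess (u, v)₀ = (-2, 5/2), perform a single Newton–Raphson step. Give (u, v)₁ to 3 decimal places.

(-0.866, 1.250)

At (-2, 5/2): F = (0.250, -15.000).
Jacobian J = [[10·u·v + 5·v^2 + 2, 5·u^2 + 10·u·v + 6·v], [-4·u·v + 10·u, -2·u^2 - 4]].
At the point, J = [[-16.750, -15.000], [0.000, -12.000]] (det J = 201.000).
Solving J·Δ = −F gives Δ = (1.134, -1.250).
Then the next iterate is (u, v)₁ = (-0.866, 1.250).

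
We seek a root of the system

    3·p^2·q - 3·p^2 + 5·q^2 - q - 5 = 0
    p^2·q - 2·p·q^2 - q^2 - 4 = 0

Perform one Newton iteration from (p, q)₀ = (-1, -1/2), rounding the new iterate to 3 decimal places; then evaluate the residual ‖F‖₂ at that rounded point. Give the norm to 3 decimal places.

9122.282

At (-1, -1/2): F = (-7.750, -4.250).
Jacobian J = [[6·p·q - 6·p, 3·p^2 + 10·q - 1], [2·p·q - 2·q^2, p^2 - 4·p·q - 2·q]].
At the point, J = [[9.000, -3.000], [0.500, 0.000]] (det J = 1.500).
Solving J·Δ = −F gives Δ = (8.500, 22.917).
Then the next iterate is (p, q)₁ = (7.500, 22.417).
Re-evaluating at (7.500, 22.417): F = (6099.31120, -6783.39397), so ‖F‖₂ = 9122.282.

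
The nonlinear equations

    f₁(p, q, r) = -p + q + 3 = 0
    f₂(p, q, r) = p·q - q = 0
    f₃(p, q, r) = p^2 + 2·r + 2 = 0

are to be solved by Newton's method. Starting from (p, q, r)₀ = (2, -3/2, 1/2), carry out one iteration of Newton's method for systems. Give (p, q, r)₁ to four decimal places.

(0.0000, -3.0000, 1.0000)

At (2, -3/2, 1/2): F = (-0.5000, -1.5000, 7.0000).
Jacobian J = [[-1, 1, 0], [q, p - 1, 0], [2·p, 0, 2]].
At the point, J = [[-1.0000, 1.0000, 0.0000], [-1.5000, 1.0000, 0.0000], [4.0000, 0.0000, 2.0000]] (det J = 1.0000).
Solving J·Δ = −F gives Δ = (-2.0000, -1.5000, 0.5000).
Then the next iterate is (p, q, r)₁ = (0.0000, -3.0000, 1.0000).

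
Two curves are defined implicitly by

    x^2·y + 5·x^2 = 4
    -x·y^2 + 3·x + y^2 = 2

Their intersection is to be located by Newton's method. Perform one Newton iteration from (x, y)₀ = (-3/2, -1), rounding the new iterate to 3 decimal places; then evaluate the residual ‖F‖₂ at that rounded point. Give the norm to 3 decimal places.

1.082

At (-3/2, -1): F = (5.000, -4.000).
Jacobian J = [[2·x·y + 10·x, x^2], [-y^2 + 3, -2·x·y + 2·y]].
At the point, J = [[-12.000, 2.250], [2.000, -5.000]] (det J = 55.500).
Solving J·Δ = −F gives Δ = (0.288, -0.685).
Then the next iterate is (x, y)₁ = (-1.212, -1.685).
Re-evaluating at (-1.212, -1.685): F = (0.86955, 0.64437), so ‖F‖₂ = 1.082.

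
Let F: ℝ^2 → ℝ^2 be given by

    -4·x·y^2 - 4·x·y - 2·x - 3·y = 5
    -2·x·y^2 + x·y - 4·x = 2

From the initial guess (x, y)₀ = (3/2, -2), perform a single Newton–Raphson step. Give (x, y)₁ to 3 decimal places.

At (3/2, -2): F = (-14.000, -23.000).
Jacobian J = [[-4·y^2 - 4·y - 2, -8·x·y - 4·x - 3], [-2·y^2 + y - 4, -4·x·y + x]].
At the point, J = [[-10.000, 15.000], [-14.000, 13.500]] (det J = 75.000).
Solving J·Δ = −F gives Δ = (-2.080, -0.453).
Then the next iterate is (x, y)₁ = (-0.580, -2.453).

(-0.580, -2.453)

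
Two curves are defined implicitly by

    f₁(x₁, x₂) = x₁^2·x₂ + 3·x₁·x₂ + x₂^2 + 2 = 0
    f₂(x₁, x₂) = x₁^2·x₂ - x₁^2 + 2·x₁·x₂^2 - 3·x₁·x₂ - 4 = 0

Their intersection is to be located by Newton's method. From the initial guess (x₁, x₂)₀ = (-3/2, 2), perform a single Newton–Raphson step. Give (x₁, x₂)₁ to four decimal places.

(-1.7500, 1.1429)

At (-3/2, 2): F = (1.5000, -4.7500).
Jacobian J = [[2·x₁·x₂ + 3·x₂, x₁^2 + 3·x₁ + 2·x₂], [2·x₁·x₂ - 2·x₁ + 2·x₂^2 - 3·x₂, x₁^2 + 4·x₁·x₂ - 3·x₁]].
At the point, J = [[0.0000, 1.7500], [-1.0000, -5.2500]] (det J = 1.7500).
Solving J·Δ = −F gives Δ = (-0.2500, -0.8571).
Then the next iterate is (x₁, x₂)₁ = (-1.7500, 1.1429).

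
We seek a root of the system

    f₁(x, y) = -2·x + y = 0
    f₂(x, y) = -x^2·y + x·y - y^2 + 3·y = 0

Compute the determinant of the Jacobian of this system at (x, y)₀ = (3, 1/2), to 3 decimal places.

J = [[-2, 1], [-2·x·y + y, -x^2 + x - 2·y + 3]].
At the point, J = [[-2.000, 1.000], [-2.500, -4.000]].
det J = 10.500.

10.500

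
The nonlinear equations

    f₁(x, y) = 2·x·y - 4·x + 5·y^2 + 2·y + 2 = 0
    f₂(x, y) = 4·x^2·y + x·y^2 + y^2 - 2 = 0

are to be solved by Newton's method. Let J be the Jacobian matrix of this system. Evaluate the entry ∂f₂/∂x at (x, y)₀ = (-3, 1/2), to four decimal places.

-11.7500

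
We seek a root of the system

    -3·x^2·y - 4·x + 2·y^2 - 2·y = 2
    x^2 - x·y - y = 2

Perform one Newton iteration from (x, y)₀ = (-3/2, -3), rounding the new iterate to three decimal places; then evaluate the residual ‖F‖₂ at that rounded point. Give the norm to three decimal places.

9.895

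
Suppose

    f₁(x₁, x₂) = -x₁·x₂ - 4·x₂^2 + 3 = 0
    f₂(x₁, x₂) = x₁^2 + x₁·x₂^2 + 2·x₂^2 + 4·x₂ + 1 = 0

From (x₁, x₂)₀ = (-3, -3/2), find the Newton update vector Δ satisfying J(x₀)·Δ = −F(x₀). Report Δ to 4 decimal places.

At (-3, -3/2): F = (-10.5000, 1.7500).
Jacobian J = [[-x₂, -x₁ - 8·x₂], [2·x₁ + x₂^2, 2·x₁·x₂ + 4·x₂ + 4]].
At the point, J = [[1.5000, 15.0000], [-3.7500, 7.0000]] (det J = 66.7500).
Solving J·Δ = −F gives Δ = (1.4944, 0.5506).

(1.4944, 0.5506)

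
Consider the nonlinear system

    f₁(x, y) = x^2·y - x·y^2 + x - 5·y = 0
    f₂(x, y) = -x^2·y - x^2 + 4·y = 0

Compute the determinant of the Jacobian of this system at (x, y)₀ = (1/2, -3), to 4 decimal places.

J = [[2·x·y - y^2 + 1, x^2 - 2·x·y - 5], [-2·x·y - 2·x, -x^2 + 4]].
At the point, J = [[-11.0000, -1.7500], [2.0000, 3.7500]].
det J = -37.7500.

-37.7500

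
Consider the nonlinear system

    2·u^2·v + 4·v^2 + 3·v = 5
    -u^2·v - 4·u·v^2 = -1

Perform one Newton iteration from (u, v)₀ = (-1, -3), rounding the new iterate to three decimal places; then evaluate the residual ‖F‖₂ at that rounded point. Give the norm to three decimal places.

At (-1, -3): F = (16.000, 40.000).
Jacobian J = [[4·u·v, 2·u^2 + 8·v + 3], [-2·u·v - 4·v^2, -u^2 - 8·u·v]].
At the point, J = [[12.000, -19.000], [-42.000, -25.000]] (det J = -1098.000).
Solving J·Δ = −F gives Δ = (0.328, 1.049).
Then the next iterate is (u, v)₁ = (-0.672, -1.951).
Re-evaluating at (-0.672, -1.951): F = (2.61052, 12.11265), so ‖F‖₂ = 12.391.

12.391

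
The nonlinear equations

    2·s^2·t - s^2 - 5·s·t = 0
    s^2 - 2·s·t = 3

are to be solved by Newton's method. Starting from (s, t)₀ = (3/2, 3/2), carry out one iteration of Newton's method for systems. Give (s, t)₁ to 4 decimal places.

At (3/2, 3/2): F = (-6.7500, -5.2500).
Jacobian J = [[4·s·t - 2·s - 5·t, 2·s^2 - 5·s], [2·s - 2·t, -2·s]].
At the point, J = [[-1.5000, -3.0000], [0.0000, -3.0000]] (det J = 4.5000).
Solving J·Δ = −F gives Δ = (-1.0000, -1.7500).
Then the next iterate is (s, t)₁ = (0.5000, -0.2500).

(0.5000, -0.2500)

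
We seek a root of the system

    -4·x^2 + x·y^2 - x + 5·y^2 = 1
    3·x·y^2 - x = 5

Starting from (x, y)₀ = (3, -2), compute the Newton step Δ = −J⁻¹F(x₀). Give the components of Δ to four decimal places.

(-1.0686, 0.4513)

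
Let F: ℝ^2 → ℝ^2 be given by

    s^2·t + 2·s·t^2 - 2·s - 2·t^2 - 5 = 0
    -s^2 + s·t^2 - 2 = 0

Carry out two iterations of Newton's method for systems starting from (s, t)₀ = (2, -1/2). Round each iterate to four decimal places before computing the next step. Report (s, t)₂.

At (2, -1/2): F = (-10.5000, -5.5000).
Jacobian J = [[2·s·t + 2·t^2 - 2, s^2 + 4·s·t - 4·t], [-2·s + t^2, 2·s·t]].
At the point, J = [[-3.5000, 2.0000], [-3.7500, -2.0000]] (det J = 14.5000).
Solving J·Δ = −F gives Δ = (-2.2069, 1.3879).
Then the next iterate is (s, t)₁ = (-0.2069, 0.8879).
Round to (-0.2069, 0.8879) and repeat: F = (-6.451150, -2.205921), J = [[-0.790680, -4.243618], [1.202166, -0.367413]].
Δ = (1.2965, -1.7618), so (s, t)₂ = (1.0896, -0.8739).

(1.0896, -0.8739)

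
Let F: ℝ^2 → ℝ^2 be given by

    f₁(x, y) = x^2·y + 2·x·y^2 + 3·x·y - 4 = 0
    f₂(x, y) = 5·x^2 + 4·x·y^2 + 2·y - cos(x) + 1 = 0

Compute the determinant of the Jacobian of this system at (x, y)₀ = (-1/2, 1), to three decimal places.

J = [[2·x·y + 2·y^2 + 3·y, x^2 + 4·x·y + 3·x], [10·x + 4·y^2 + sin(x), 8·x·y + 2]].
At the point, J = [[4.000, -3.250], [-1.47943, -2.000]].
det J = -12.808.

-12.808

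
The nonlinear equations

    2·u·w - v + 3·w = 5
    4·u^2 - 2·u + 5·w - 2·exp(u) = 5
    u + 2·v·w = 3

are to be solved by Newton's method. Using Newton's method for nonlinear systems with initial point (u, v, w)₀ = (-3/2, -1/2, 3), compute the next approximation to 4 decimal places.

(-0.6150, 0.3102, 1.2463)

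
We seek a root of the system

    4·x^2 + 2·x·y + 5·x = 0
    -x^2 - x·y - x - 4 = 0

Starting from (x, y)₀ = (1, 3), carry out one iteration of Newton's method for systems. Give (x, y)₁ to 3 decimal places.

At (1, 3): F = (15.000, -9.000).
Jacobian J = [[8·x + 2·y + 5, 2·x], [-2·x - y - 1, -x]].
At the point, J = [[19.000, 2.000], [-6.000, -1.000]] (det J = -7.000).
Solving J·Δ = −F gives Δ = (0.429, -11.571).
Then the next iterate is (x, y)₁ = (1.429, -8.571).

(1.429, -8.571)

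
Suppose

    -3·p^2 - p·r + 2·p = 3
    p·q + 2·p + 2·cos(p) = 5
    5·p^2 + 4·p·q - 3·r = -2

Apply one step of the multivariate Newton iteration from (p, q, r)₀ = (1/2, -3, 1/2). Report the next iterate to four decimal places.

At (1/2, -3, 1/2): F = (-3.0000, -3.744835, -4.2500).
Jacobian J = [[-6·p - r + 2, 0, -p], [q - 2·sin(p) + 2, p, 0], [10·p + 4·q, 4·p, -3]].
At the point, J = [[-1.5000, 0.0000, -0.5000], [-1.958851, 0.5000, 0.0000], [-7.0000, 2.0000, -3.0000]] (det J = 2.458851).
Solving J·Δ = −F gives Δ = (-2.9210, -3.9540, 2.7630).
Then the next iterate is (p, q, r)₁ = (-2.4210, -6.9540, 3.2630).

(-2.4210, -6.9540, 3.2630)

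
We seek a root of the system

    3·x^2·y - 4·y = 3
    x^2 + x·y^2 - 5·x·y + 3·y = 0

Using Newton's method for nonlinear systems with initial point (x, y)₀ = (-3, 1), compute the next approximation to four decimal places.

(19.2857, 17.5714)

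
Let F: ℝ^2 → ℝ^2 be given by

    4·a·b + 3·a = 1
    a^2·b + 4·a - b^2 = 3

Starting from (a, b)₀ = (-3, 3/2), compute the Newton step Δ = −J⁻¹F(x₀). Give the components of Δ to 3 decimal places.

(-35.500, -28.958)

At (-3, 3/2): F = (-28.000, -3.750).
Jacobian J = [[4·b + 3, 4·a], [2·a·b + 4, a^2 - 2·b]].
At the point, J = [[9.000, -12.000], [-5.000, 6.000]] (det J = -6.000).
Solving J·Δ = −F gives Δ = (-35.500, -28.958).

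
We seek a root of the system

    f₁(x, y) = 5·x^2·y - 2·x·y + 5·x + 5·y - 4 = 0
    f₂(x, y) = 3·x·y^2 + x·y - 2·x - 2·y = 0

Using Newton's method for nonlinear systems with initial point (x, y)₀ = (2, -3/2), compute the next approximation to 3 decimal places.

(1.208, -1.115)

At (2, -3/2): F = (-25.500, 9.500).
Jacobian J = [[10·x·y - 2·y + 5, 5·x^2 - 2·x + 5], [3·y^2 + y - 2, 6·x·y + x - 2]].
At the point, J = [[-22.000, 21.000], [3.250, -18.000]] (det J = 327.750).
Solving J·Δ = −F gives Δ = (-0.792, 0.385).
Then the next iterate is (x, y)₁ = (1.208, -1.115).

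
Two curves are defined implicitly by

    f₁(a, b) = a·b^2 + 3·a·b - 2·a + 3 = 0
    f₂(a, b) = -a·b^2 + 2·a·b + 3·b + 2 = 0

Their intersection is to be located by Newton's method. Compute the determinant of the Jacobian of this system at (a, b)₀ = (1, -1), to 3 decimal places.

J = [[b^2 + 3·b - 2, 2·a·b + 3·a], [-b^2 + 2·b, -2·a·b + 2·a + 3]].
At the point, J = [[-4.000, 1.000], [-3.000, 7.000]].
det J = -25.000.

-25.000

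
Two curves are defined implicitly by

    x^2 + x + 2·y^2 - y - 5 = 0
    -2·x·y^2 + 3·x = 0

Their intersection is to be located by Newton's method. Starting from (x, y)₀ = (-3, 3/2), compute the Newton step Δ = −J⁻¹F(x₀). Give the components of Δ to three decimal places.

(0.600, -0.200)

At (-3, 3/2): F = (4.000, 4.500).
Jacobian J = [[2·x + 1, 4·y - 1], [-2·y^2 + 3, -4·x·y]].
At the point, J = [[-5.000, 5.000], [-1.500, 18.000]] (det J = -82.500).
Solving J·Δ = −F gives Δ = (0.600, -0.200).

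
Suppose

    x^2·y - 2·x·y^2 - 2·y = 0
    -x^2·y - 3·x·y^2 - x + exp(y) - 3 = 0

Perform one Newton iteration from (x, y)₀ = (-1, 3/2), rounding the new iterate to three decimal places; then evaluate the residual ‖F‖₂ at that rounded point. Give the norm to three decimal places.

At (-1, 3/2): F = (3.000, 7.73169).
Jacobian J = [[2·x·y - 2·y^2, x^2 - 4·x·y - 2], [-2·x·y - 3·y^2 - 1, -x^2 - 6·x·y + exp(y)]].
At the point, J = [[-7.500, 5.000], [-4.750, 12.48169]] (det J = -69.86267).
Solving J·Δ = −F gives Δ = (-0.017, -0.626).
Then the next iterate is (x, y)₁ = (-1.017, 0.874).
Re-evaluating at (-1.017, 0.874): F = (0.70969, 1.84009), so ‖F‖₂ = 1.972.

1.972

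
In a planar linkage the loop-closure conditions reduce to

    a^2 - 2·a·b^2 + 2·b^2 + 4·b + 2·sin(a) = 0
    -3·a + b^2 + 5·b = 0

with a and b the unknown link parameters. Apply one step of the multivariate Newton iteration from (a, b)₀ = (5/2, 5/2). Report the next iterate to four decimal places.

At (5/2, 5/2): F = (-1.303056, 11.2500).
Jacobian J = [[2·a - 2·b^2 + 2·cos(a), -4·a·b + 4·b + 4], [-3, 2·b + 5]].
At the point, J = [[-9.102287, -11.0000], [-3.0000, 10.0000]] (det J = -124.022872).
Solving J·Δ = −F gives Δ = (0.8927, -0.8572).
Then the next iterate is (a, b)₁ = (3.3927, 1.6428).

(3.3927, 1.6428)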